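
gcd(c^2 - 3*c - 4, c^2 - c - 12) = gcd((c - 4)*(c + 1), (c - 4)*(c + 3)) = c - 4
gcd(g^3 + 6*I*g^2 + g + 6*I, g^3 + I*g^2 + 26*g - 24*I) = g^2 + 5*I*g + 6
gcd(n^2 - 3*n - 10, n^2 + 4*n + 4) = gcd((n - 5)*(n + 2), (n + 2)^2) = n + 2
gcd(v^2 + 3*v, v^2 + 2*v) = v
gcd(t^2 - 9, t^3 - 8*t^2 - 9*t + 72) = t^2 - 9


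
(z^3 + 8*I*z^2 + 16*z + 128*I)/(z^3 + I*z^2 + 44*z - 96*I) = (z + 4*I)/(z - 3*I)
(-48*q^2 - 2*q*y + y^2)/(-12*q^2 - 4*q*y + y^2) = (48*q^2 + 2*q*y - y^2)/(12*q^2 + 4*q*y - y^2)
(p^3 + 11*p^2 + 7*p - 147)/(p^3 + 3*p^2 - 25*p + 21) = (p + 7)/(p - 1)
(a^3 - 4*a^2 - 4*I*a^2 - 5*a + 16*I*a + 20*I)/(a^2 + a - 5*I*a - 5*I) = (a^2 - a*(5 + 4*I) + 20*I)/(a - 5*I)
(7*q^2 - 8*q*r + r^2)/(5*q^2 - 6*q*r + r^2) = (7*q - r)/(5*q - r)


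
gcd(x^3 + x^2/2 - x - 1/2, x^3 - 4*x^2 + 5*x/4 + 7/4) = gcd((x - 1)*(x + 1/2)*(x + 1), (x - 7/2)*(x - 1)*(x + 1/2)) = x^2 - x/2 - 1/2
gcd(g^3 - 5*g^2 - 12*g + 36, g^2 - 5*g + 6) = g - 2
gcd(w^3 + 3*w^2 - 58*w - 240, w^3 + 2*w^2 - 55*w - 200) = w^2 - 3*w - 40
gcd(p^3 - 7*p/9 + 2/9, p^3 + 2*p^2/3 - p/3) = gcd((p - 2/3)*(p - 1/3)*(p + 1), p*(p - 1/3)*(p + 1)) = p^2 + 2*p/3 - 1/3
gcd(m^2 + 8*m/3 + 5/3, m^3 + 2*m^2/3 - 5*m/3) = m + 5/3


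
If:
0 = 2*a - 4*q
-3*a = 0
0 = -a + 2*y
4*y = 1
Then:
No Solution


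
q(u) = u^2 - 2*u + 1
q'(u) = 2*u - 2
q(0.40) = 0.36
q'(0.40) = -1.20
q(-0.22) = 1.49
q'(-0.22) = -2.44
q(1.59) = 0.35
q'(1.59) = 1.18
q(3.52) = 6.35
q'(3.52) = 5.04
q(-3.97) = 24.70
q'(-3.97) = -9.94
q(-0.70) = 2.89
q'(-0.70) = -3.40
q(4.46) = 11.97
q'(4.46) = 6.92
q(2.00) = 1.00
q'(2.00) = 2.00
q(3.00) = 4.00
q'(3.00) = 4.00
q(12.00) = 121.00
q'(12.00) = 22.00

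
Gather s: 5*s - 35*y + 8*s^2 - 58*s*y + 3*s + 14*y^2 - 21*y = 8*s^2 + s*(8 - 58*y) + 14*y^2 - 56*y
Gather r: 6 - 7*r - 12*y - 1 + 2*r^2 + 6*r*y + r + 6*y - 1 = 2*r^2 + r*(6*y - 6) - 6*y + 4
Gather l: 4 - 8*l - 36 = -8*l - 32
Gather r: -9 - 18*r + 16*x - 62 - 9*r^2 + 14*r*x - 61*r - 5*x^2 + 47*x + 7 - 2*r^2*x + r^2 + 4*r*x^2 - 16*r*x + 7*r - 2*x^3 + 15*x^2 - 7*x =r^2*(-2*x - 8) + r*(4*x^2 - 2*x - 72) - 2*x^3 + 10*x^2 + 56*x - 64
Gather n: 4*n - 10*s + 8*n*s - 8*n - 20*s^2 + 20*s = n*(8*s - 4) - 20*s^2 + 10*s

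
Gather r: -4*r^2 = -4*r^2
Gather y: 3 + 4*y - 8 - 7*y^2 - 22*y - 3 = -7*y^2 - 18*y - 8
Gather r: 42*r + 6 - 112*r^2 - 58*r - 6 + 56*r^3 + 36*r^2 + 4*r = 56*r^3 - 76*r^2 - 12*r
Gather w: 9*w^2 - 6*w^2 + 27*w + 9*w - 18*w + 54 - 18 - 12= 3*w^2 + 18*w + 24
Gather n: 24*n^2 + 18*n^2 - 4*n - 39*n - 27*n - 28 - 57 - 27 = 42*n^2 - 70*n - 112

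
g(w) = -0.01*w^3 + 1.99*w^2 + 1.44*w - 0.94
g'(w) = -0.03*w^2 + 3.98*w + 1.44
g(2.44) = 14.28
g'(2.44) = 10.97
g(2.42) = 14.06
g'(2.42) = 10.90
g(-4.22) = 29.17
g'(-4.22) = -15.89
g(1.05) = 2.75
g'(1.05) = 5.59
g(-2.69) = 9.78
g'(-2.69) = -9.48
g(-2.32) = 6.56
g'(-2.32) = -7.96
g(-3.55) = 19.47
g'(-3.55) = -13.07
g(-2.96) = 12.49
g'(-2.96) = -10.60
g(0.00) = -0.94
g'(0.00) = 1.44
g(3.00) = 21.02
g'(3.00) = 13.11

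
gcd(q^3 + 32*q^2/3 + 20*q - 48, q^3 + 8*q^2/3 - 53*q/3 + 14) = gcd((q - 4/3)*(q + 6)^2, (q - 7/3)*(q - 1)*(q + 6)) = q + 6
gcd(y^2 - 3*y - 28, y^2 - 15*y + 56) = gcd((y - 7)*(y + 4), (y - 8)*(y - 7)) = y - 7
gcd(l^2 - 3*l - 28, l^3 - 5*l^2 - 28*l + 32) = l + 4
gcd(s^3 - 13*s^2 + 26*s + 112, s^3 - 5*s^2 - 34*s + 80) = s - 8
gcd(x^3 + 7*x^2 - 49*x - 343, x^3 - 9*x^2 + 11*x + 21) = x - 7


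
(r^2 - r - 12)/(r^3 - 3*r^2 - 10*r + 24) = 1/(r - 2)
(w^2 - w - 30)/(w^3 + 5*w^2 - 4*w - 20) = (w - 6)/(w^2 - 4)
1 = 1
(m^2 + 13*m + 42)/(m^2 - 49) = (m + 6)/(m - 7)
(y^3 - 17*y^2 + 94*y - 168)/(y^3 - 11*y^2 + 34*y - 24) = (y - 7)/(y - 1)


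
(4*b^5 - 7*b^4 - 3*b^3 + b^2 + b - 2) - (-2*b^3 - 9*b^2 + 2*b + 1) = 4*b^5 - 7*b^4 - b^3 + 10*b^2 - b - 3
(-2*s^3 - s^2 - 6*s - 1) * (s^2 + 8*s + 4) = -2*s^5 - 17*s^4 - 22*s^3 - 53*s^2 - 32*s - 4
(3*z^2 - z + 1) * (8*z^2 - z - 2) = 24*z^4 - 11*z^3 + 3*z^2 + z - 2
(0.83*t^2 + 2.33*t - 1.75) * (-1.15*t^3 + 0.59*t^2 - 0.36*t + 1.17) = -0.9545*t^5 - 2.1898*t^4 + 3.0884*t^3 - 0.9002*t^2 + 3.3561*t - 2.0475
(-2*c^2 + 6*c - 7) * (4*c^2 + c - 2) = -8*c^4 + 22*c^3 - 18*c^2 - 19*c + 14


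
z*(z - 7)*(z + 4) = z^3 - 3*z^2 - 28*z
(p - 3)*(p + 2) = p^2 - p - 6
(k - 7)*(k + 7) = k^2 - 49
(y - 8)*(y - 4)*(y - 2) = y^3 - 14*y^2 + 56*y - 64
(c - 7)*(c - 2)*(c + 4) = c^3 - 5*c^2 - 22*c + 56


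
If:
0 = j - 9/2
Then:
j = 9/2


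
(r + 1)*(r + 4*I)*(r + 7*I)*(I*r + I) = I*r^4 - 11*r^3 + 2*I*r^3 - 22*r^2 - 27*I*r^2 - 11*r - 56*I*r - 28*I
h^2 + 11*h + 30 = (h + 5)*(h + 6)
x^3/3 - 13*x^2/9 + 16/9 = (x/3 + 1/3)*(x - 4)*(x - 4/3)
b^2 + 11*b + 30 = (b + 5)*(b + 6)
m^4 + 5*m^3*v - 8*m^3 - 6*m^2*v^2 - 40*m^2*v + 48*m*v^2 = m*(m - 8)*(m - v)*(m + 6*v)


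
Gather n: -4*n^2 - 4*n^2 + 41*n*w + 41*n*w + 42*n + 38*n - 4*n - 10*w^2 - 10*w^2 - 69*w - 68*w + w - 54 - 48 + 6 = -8*n^2 + n*(82*w + 76) - 20*w^2 - 136*w - 96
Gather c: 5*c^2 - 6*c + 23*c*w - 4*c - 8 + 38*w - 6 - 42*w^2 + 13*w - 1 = 5*c^2 + c*(23*w - 10) - 42*w^2 + 51*w - 15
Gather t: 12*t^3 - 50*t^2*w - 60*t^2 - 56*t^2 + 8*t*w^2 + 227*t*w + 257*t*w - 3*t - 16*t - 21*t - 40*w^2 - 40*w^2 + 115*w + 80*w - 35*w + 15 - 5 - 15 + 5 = 12*t^3 + t^2*(-50*w - 116) + t*(8*w^2 + 484*w - 40) - 80*w^2 + 160*w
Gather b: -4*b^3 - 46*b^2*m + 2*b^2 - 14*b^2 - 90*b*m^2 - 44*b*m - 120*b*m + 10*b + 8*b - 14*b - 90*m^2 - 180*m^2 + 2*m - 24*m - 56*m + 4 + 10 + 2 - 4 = -4*b^3 + b^2*(-46*m - 12) + b*(-90*m^2 - 164*m + 4) - 270*m^2 - 78*m + 12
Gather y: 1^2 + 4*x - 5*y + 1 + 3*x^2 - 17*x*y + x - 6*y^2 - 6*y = 3*x^2 + 5*x - 6*y^2 + y*(-17*x - 11) + 2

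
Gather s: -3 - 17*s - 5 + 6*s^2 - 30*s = 6*s^2 - 47*s - 8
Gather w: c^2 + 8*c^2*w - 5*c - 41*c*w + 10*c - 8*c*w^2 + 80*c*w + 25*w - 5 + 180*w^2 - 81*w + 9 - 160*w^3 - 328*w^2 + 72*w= c^2 + 5*c - 160*w^3 + w^2*(-8*c - 148) + w*(8*c^2 + 39*c + 16) + 4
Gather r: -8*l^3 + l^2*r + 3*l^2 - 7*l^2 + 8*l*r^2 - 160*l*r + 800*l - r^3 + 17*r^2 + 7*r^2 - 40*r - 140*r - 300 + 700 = -8*l^3 - 4*l^2 + 800*l - r^3 + r^2*(8*l + 24) + r*(l^2 - 160*l - 180) + 400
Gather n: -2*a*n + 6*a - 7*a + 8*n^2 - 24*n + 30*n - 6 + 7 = -a + 8*n^2 + n*(6 - 2*a) + 1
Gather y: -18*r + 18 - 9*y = -18*r - 9*y + 18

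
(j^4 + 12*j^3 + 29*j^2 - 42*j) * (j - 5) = j^5 + 7*j^4 - 31*j^3 - 187*j^2 + 210*j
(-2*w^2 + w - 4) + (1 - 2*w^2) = -4*w^2 + w - 3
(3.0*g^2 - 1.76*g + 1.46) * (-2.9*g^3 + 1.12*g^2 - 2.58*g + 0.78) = -8.7*g^5 + 8.464*g^4 - 13.9452*g^3 + 8.516*g^2 - 5.1396*g + 1.1388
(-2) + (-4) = -6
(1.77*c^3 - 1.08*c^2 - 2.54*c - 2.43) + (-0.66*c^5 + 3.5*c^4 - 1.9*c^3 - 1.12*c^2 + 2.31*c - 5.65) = -0.66*c^5 + 3.5*c^4 - 0.13*c^3 - 2.2*c^2 - 0.23*c - 8.08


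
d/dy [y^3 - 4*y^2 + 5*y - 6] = 3*y^2 - 8*y + 5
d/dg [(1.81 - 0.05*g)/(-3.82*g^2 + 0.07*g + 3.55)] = (-0.191*g^2 + 13.8284*g - 0.3042)/(14.5924*g^4 - 0.5348*g^3 - 27.1171*g^2 + 0.497*g + 12.6025)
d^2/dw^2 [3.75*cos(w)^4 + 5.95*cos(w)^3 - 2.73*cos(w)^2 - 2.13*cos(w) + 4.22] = -60.0*cos(w)^4 - 53.55*cos(w)^3 + 55.92*cos(w)^2 + 37.83*cos(w) - 5.46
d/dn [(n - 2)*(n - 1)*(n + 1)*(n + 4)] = 4*n^3 + 6*n^2 - 18*n - 2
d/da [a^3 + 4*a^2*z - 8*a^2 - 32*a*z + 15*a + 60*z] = 3*a^2 + 8*a*z - 16*a - 32*z + 15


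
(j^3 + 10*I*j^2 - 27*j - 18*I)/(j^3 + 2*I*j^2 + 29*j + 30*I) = (j + 3*I)/(j - 5*I)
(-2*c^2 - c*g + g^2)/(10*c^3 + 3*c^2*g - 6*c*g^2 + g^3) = -1/(5*c - g)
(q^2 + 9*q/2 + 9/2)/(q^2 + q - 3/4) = 2*(q + 3)/(2*q - 1)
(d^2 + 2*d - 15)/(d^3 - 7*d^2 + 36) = (d + 5)/(d^2 - 4*d - 12)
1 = 1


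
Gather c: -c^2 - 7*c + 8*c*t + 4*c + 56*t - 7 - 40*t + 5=-c^2 + c*(8*t - 3) + 16*t - 2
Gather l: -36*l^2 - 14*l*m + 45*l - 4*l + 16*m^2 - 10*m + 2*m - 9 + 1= -36*l^2 + l*(41 - 14*m) + 16*m^2 - 8*m - 8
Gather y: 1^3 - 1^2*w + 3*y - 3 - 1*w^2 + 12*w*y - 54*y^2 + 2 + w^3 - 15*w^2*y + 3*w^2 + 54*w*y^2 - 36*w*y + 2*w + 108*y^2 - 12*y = w^3 + 2*w^2 + w + y^2*(54*w + 54) + y*(-15*w^2 - 24*w - 9)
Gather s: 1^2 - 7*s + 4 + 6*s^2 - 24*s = 6*s^2 - 31*s + 5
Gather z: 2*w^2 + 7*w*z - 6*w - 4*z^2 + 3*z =2*w^2 - 6*w - 4*z^2 + z*(7*w + 3)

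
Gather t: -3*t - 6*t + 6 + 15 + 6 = 27 - 9*t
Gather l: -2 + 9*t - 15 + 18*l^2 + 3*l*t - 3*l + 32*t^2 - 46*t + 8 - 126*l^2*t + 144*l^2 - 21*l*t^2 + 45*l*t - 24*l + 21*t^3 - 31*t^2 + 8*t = l^2*(162 - 126*t) + l*(-21*t^2 + 48*t - 27) + 21*t^3 + t^2 - 29*t - 9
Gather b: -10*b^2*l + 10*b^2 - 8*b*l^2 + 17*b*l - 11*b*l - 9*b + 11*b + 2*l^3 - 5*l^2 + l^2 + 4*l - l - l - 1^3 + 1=b^2*(10 - 10*l) + b*(-8*l^2 + 6*l + 2) + 2*l^3 - 4*l^2 + 2*l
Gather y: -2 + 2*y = 2*y - 2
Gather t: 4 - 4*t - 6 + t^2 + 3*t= t^2 - t - 2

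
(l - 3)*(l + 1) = l^2 - 2*l - 3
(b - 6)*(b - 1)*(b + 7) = b^3 - 43*b + 42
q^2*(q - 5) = q^3 - 5*q^2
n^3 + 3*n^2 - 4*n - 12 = (n - 2)*(n + 2)*(n + 3)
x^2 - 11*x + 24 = (x - 8)*(x - 3)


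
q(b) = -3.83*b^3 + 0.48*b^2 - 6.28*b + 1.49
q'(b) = -11.49*b^2 + 0.96*b - 6.28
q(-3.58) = 205.86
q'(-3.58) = -156.98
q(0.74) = -4.45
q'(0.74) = -11.86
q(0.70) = -3.98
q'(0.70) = -11.24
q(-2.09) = 51.68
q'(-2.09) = -58.48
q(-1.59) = 28.08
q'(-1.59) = -36.85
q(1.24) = -12.86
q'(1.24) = -22.76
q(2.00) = -39.79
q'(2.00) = -50.32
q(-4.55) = 400.77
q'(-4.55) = -248.52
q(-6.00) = 883.73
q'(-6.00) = -425.68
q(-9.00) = 2888.96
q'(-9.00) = -945.61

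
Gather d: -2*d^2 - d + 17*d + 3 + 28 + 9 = -2*d^2 + 16*d + 40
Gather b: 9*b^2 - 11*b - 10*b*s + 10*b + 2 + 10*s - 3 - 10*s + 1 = 9*b^2 + b*(-10*s - 1)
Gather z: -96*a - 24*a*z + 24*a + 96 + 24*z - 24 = -72*a + z*(24 - 24*a) + 72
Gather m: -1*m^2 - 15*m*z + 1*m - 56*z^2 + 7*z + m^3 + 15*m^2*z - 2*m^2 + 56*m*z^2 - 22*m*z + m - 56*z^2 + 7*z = m^3 + m^2*(15*z - 3) + m*(56*z^2 - 37*z + 2) - 112*z^2 + 14*z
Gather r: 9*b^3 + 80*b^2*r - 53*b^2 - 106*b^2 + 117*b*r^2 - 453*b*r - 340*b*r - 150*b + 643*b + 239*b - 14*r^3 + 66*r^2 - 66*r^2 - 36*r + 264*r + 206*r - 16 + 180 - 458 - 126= 9*b^3 - 159*b^2 + 117*b*r^2 + 732*b - 14*r^3 + r*(80*b^2 - 793*b + 434) - 420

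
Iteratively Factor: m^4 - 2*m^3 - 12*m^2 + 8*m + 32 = (m + 2)*(m^3 - 4*m^2 - 4*m + 16) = (m + 2)^2*(m^2 - 6*m + 8) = (m - 4)*(m + 2)^2*(m - 2)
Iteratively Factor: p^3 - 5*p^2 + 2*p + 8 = (p - 4)*(p^2 - p - 2) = (p - 4)*(p + 1)*(p - 2)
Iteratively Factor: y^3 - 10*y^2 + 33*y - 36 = (y - 4)*(y^2 - 6*y + 9) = (y - 4)*(y - 3)*(y - 3)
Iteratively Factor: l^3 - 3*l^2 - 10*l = (l)*(l^2 - 3*l - 10) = l*(l - 5)*(l + 2)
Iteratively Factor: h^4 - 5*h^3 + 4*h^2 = (h - 4)*(h^3 - h^2) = h*(h - 4)*(h^2 - h) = h^2*(h - 4)*(h - 1)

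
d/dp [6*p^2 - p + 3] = 12*p - 1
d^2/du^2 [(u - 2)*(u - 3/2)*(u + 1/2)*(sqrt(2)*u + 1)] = 12*sqrt(2)*u^2 - 18*sqrt(2)*u + 6*u - 6 + 5*sqrt(2)/2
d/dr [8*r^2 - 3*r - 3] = 16*r - 3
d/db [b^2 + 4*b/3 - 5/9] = 2*b + 4/3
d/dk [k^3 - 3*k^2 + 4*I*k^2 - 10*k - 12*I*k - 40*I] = 3*k^2 + k*(-6 + 8*I) - 10 - 12*I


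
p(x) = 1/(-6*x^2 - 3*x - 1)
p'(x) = (12*x + 3)/(-6*x^2 - 3*x - 1)^2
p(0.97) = -0.10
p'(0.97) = 0.16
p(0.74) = -0.15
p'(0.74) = 0.28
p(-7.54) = -0.00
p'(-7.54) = -0.00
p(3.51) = -0.01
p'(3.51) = 0.01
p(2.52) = -0.02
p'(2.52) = 0.02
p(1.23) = -0.07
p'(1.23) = 0.09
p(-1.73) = -0.07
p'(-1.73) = -0.09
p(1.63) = -0.05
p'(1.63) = 0.05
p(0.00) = -1.00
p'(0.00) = 3.00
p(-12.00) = 0.00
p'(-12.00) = 0.00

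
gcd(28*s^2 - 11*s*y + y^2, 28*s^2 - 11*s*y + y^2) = 28*s^2 - 11*s*y + y^2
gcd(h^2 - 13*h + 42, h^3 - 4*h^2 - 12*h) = h - 6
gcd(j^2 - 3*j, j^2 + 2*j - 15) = j - 3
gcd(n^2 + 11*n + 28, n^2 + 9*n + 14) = n + 7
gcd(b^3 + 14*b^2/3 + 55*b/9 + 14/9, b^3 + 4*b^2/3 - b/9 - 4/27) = b + 1/3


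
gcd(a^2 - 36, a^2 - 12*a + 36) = a - 6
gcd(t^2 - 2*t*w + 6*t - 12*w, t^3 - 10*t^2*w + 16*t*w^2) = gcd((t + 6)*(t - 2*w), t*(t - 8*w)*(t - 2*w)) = t - 2*w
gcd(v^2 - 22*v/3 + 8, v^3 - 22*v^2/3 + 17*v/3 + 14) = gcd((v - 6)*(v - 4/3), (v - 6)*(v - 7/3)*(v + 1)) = v - 6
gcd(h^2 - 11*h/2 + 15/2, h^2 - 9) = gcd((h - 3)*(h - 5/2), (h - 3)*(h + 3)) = h - 3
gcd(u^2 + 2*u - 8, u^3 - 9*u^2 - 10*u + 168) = u + 4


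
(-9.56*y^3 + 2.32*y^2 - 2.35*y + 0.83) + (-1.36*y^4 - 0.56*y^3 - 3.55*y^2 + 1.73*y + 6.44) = -1.36*y^4 - 10.12*y^3 - 1.23*y^2 - 0.62*y + 7.27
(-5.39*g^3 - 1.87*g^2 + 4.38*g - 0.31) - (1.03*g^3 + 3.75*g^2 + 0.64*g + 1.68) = -6.42*g^3 - 5.62*g^2 + 3.74*g - 1.99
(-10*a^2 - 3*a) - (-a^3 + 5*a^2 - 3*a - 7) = a^3 - 15*a^2 + 7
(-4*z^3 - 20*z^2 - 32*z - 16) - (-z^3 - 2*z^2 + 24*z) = -3*z^3 - 18*z^2 - 56*z - 16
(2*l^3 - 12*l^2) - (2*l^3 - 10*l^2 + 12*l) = -2*l^2 - 12*l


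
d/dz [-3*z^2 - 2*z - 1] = -6*z - 2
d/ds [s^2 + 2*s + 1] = 2*s + 2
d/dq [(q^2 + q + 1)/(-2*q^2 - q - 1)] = q*(q + 2)/(4*q^4 + 4*q^3 + 5*q^2 + 2*q + 1)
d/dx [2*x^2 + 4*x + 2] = 4*x + 4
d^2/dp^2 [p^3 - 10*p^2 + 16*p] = 6*p - 20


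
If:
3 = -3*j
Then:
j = -1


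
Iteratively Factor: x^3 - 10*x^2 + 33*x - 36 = (x - 3)*(x^2 - 7*x + 12) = (x - 3)^2*(x - 4)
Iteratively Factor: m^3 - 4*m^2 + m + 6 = (m - 3)*(m^2 - m - 2) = (m - 3)*(m + 1)*(m - 2)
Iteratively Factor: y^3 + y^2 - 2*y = (y + 2)*(y^2 - y) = (y - 1)*(y + 2)*(y)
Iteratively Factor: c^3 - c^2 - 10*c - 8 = (c - 4)*(c^2 + 3*c + 2) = (c - 4)*(c + 2)*(c + 1)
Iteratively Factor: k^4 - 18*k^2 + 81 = (k + 3)*(k^3 - 3*k^2 - 9*k + 27) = (k + 3)^2*(k^2 - 6*k + 9) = (k - 3)*(k + 3)^2*(k - 3)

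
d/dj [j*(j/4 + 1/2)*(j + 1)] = 3*j^2/4 + 3*j/2 + 1/2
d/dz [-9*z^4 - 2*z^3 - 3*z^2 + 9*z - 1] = -36*z^3 - 6*z^2 - 6*z + 9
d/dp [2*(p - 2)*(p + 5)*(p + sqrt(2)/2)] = 6*p^2 + 2*sqrt(2)*p + 12*p - 20 + 3*sqrt(2)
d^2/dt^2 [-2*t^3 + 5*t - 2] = -12*t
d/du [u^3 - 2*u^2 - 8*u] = 3*u^2 - 4*u - 8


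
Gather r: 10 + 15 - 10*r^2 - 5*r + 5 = -10*r^2 - 5*r + 30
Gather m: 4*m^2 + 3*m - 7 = 4*m^2 + 3*m - 7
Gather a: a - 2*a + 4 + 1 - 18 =-a - 13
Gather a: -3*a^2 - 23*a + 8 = -3*a^2 - 23*a + 8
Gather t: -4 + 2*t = 2*t - 4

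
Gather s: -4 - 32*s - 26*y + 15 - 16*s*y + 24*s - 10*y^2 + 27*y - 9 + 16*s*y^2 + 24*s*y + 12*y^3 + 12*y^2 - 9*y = s*(16*y^2 + 8*y - 8) + 12*y^3 + 2*y^2 - 8*y + 2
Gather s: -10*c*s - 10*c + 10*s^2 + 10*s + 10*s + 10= -10*c + 10*s^2 + s*(20 - 10*c) + 10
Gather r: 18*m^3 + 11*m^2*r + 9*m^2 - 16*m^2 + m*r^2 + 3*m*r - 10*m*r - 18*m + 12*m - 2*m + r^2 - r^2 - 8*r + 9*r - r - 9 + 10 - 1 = 18*m^3 - 7*m^2 + m*r^2 - 8*m + r*(11*m^2 - 7*m)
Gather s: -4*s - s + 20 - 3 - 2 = 15 - 5*s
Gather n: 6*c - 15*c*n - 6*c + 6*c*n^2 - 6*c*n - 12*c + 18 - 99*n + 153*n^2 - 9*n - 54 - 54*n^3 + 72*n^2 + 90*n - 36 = -12*c - 54*n^3 + n^2*(6*c + 225) + n*(-21*c - 18) - 72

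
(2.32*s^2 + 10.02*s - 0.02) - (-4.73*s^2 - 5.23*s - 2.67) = 7.05*s^2 + 15.25*s + 2.65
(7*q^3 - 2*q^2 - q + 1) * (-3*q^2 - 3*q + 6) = -21*q^5 - 15*q^4 + 51*q^3 - 12*q^2 - 9*q + 6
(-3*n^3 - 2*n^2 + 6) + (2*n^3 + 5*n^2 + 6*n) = -n^3 + 3*n^2 + 6*n + 6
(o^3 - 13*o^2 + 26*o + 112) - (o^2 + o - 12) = o^3 - 14*o^2 + 25*o + 124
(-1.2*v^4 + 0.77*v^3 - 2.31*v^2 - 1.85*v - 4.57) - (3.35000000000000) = -1.2*v^4 + 0.77*v^3 - 2.31*v^2 - 1.85*v - 7.92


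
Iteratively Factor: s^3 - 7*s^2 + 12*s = (s - 4)*(s^2 - 3*s) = s*(s - 4)*(s - 3)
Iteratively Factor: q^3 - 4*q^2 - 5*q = (q - 5)*(q^2 + q) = q*(q - 5)*(q + 1)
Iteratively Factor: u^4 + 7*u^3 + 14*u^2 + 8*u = (u + 1)*(u^3 + 6*u^2 + 8*u) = (u + 1)*(u + 4)*(u^2 + 2*u) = (u + 1)*(u + 2)*(u + 4)*(u)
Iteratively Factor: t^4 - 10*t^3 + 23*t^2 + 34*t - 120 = (t - 4)*(t^3 - 6*t^2 - t + 30) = (t - 4)*(t + 2)*(t^2 - 8*t + 15) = (t - 5)*(t - 4)*(t + 2)*(t - 3)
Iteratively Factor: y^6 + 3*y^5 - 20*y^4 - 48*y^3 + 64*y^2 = (y - 4)*(y^5 + 7*y^4 + 8*y^3 - 16*y^2) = (y - 4)*(y + 4)*(y^4 + 3*y^3 - 4*y^2) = y*(y - 4)*(y + 4)*(y^3 + 3*y^2 - 4*y) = y*(y - 4)*(y + 4)^2*(y^2 - y) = y*(y - 4)*(y - 1)*(y + 4)^2*(y)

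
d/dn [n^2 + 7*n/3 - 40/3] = 2*n + 7/3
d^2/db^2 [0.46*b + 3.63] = 0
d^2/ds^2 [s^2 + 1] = 2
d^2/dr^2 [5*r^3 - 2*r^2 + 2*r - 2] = 30*r - 4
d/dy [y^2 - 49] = 2*y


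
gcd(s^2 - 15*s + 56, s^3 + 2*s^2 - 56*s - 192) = s - 8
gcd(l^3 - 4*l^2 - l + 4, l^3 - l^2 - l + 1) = l^2 - 1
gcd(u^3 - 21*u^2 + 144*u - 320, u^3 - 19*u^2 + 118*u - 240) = u^2 - 13*u + 40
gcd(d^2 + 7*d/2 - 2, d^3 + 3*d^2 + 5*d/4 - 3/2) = d - 1/2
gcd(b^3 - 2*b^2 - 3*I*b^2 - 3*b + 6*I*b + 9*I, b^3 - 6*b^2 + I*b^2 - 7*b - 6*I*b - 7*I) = b + 1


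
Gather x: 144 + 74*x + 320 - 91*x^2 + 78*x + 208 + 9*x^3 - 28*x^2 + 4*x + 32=9*x^3 - 119*x^2 + 156*x + 704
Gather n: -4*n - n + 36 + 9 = 45 - 5*n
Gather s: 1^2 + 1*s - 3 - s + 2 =0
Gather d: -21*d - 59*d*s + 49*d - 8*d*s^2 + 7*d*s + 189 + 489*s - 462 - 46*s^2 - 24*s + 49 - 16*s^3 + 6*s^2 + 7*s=d*(-8*s^2 - 52*s + 28) - 16*s^3 - 40*s^2 + 472*s - 224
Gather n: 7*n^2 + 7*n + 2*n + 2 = 7*n^2 + 9*n + 2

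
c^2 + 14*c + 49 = (c + 7)^2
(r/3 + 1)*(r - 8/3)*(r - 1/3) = r^3/3 - 73*r/27 + 8/9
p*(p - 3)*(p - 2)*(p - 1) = p^4 - 6*p^3 + 11*p^2 - 6*p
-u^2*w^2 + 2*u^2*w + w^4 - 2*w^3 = w*(-u + w)*(u + w)*(w - 2)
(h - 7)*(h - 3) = h^2 - 10*h + 21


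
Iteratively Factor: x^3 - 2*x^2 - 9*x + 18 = (x - 3)*(x^2 + x - 6) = (x - 3)*(x + 3)*(x - 2)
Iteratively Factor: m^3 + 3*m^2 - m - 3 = (m + 1)*(m^2 + 2*m - 3) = (m - 1)*(m + 1)*(m + 3)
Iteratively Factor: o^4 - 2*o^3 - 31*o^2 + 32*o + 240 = (o - 5)*(o^3 + 3*o^2 - 16*o - 48) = (o - 5)*(o - 4)*(o^2 + 7*o + 12) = (o - 5)*(o - 4)*(o + 3)*(o + 4)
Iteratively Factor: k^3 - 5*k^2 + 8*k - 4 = (k - 2)*(k^2 - 3*k + 2) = (k - 2)^2*(k - 1)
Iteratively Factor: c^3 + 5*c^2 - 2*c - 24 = (c + 4)*(c^2 + c - 6) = (c + 3)*(c + 4)*(c - 2)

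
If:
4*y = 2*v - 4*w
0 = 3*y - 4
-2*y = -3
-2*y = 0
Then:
No Solution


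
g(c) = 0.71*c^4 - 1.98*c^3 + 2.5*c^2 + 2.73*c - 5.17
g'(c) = 2.84*c^3 - 5.94*c^2 + 5.0*c + 2.73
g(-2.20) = 38.64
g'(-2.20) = -67.26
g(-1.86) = 19.64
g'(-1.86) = -45.40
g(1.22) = -0.14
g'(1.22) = 5.15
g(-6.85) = 2293.07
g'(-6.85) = -1223.07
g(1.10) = -0.74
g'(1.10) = 4.82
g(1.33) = 0.45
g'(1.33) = 5.55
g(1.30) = 0.28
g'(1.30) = 5.43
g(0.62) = -2.88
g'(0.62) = 4.22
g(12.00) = 11688.71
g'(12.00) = 4114.89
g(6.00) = 593.69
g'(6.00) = 432.33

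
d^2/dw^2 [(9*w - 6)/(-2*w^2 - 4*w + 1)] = 12*(-8*(w + 1)^2*(3*w - 2) + (9*w + 4)*(2*w^2 + 4*w - 1))/(2*w^2 + 4*w - 1)^3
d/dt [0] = 0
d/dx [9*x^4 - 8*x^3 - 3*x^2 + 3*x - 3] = 36*x^3 - 24*x^2 - 6*x + 3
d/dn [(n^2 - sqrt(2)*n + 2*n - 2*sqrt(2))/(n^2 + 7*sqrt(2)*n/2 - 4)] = (-4*n^2 + 9*sqrt(2)*n^2 - 16*n + 8*sqrt(2)*n + 8*sqrt(2) + 12)/(2*n^4 + 14*sqrt(2)*n^3 + 33*n^2 - 56*sqrt(2)*n + 32)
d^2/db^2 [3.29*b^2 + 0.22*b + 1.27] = 6.58000000000000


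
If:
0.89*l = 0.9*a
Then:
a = 0.988888888888889*l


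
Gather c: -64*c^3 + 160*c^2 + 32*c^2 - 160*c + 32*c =-64*c^3 + 192*c^2 - 128*c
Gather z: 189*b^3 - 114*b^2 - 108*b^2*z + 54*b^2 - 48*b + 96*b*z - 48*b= 189*b^3 - 60*b^2 - 96*b + z*(-108*b^2 + 96*b)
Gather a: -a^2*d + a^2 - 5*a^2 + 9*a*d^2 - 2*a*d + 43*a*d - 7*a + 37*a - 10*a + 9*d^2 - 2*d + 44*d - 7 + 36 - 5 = a^2*(-d - 4) + a*(9*d^2 + 41*d + 20) + 9*d^2 + 42*d + 24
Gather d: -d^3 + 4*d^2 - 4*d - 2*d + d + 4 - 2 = -d^3 + 4*d^2 - 5*d + 2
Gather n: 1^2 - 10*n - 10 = -10*n - 9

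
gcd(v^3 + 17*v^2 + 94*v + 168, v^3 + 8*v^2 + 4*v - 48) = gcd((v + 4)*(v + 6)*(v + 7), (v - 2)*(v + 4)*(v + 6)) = v^2 + 10*v + 24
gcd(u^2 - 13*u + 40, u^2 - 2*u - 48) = u - 8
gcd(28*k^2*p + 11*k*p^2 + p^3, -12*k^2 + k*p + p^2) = 4*k + p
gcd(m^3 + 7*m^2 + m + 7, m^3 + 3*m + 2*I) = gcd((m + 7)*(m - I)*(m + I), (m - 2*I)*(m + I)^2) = m + I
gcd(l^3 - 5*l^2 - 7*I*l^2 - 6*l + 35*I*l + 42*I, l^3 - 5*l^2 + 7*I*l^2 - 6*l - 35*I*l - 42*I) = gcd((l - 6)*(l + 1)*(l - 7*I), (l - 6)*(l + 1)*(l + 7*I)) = l^2 - 5*l - 6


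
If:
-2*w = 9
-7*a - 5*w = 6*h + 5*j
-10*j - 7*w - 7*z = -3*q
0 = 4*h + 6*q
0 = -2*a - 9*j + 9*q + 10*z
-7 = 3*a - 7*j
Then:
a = 1211/446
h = -1089/892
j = 965/446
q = 363/446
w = -9/2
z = 392/223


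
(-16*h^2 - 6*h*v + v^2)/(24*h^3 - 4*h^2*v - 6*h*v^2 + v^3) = (-8*h + v)/(12*h^2 - 8*h*v + v^2)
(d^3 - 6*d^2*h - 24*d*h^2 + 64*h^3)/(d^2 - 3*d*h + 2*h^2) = (d^2 - 4*d*h - 32*h^2)/(d - h)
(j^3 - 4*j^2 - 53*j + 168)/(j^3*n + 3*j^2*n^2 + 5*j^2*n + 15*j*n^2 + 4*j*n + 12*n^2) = (j^3 - 4*j^2 - 53*j + 168)/(n*(j^3 + 3*j^2*n + 5*j^2 + 15*j*n + 4*j + 12*n))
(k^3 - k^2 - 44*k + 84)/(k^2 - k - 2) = (k^2 + k - 42)/(k + 1)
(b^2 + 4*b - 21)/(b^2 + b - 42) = (b - 3)/(b - 6)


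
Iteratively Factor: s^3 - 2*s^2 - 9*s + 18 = (s - 3)*(s^2 + s - 6) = (s - 3)*(s + 3)*(s - 2)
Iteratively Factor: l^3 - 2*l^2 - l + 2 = (l - 1)*(l^2 - l - 2) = (l - 2)*(l - 1)*(l + 1)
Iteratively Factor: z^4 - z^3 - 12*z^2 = (z)*(z^3 - z^2 - 12*z) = z*(z - 4)*(z^2 + 3*z) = z*(z - 4)*(z + 3)*(z)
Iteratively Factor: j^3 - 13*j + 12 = (j - 1)*(j^2 + j - 12) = (j - 3)*(j - 1)*(j + 4)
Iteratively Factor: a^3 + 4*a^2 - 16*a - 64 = (a - 4)*(a^2 + 8*a + 16) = (a - 4)*(a + 4)*(a + 4)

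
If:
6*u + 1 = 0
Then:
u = -1/6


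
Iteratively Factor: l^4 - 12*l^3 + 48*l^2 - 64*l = (l - 4)*(l^3 - 8*l^2 + 16*l) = (l - 4)^2*(l^2 - 4*l) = l*(l - 4)^2*(l - 4)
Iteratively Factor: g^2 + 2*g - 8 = (g + 4)*(g - 2)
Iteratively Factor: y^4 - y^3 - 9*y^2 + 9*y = (y - 3)*(y^3 + 2*y^2 - 3*y) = (y - 3)*(y - 1)*(y^2 + 3*y) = y*(y - 3)*(y - 1)*(y + 3)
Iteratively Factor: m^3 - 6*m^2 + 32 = (m - 4)*(m^2 - 2*m - 8) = (m - 4)^2*(m + 2)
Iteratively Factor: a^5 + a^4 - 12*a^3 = (a + 4)*(a^4 - 3*a^3) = a*(a + 4)*(a^3 - 3*a^2) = a*(a - 3)*(a + 4)*(a^2) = a^2*(a - 3)*(a + 4)*(a)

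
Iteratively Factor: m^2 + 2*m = (m)*(m + 2)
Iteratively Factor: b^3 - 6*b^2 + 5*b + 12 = (b - 3)*(b^2 - 3*b - 4) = (b - 4)*(b - 3)*(b + 1)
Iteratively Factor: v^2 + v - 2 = (v + 2)*(v - 1)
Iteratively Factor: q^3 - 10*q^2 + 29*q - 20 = (q - 5)*(q^2 - 5*q + 4) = (q - 5)*(q - 1)*(q - 4)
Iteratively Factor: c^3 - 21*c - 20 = (c + 1)*(c^2 - c - 20) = (c + 1)*(c + 4)*(c - 5)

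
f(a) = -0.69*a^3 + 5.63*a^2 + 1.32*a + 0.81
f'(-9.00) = -267.69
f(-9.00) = 947.97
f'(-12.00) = -431.88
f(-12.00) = 1988.01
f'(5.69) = -1.63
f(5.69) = 63.49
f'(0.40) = 5.49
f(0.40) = 2.19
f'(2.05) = 15.70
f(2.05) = 21.23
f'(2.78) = 16.63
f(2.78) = 33.17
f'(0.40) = 5.49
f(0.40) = 2.19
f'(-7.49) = -199.14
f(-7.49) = 596.70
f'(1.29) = 12.40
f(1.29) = 10.40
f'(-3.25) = -57.14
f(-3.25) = 79.67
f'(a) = -2.07*a^2 + 11.26*a + 1.32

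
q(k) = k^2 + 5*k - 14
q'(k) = 2*k + 5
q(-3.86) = -18.40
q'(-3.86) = -2.72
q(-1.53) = -19.31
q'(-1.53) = 1.94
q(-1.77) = -19.72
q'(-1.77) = 1.46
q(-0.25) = -15.19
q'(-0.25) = 4.50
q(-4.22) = -17.29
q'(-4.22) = -3.44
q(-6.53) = -4.01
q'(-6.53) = -8.06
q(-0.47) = -16.13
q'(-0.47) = 4.06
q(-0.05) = -14.25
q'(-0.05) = 4.90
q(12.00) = 190.00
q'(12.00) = 29.00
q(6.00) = 52.00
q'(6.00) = 17.00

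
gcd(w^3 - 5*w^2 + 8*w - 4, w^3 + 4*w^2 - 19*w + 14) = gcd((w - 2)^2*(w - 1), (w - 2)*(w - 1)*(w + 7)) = w^2 - 3*w + 2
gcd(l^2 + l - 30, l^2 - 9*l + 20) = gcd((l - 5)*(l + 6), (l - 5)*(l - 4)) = l - 5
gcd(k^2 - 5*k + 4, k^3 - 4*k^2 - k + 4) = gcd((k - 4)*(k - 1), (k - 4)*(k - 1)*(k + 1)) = k^2 - 5*k + 4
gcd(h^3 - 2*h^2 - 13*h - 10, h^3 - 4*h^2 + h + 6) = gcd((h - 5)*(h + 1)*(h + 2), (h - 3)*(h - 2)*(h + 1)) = h + 1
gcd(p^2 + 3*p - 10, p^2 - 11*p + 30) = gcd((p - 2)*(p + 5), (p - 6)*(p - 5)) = 1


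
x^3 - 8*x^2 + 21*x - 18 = (x - 3)^2*(x - 2)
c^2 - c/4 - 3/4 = (c - 1)*(c + 3/4)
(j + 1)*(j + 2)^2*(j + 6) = j^4 + 11*j^3 + 38*j^2 + 52*j + 24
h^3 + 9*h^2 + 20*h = h*(h + 4)*(h + 5)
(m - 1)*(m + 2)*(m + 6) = m^3 + 7*m^2 + 4*m - 12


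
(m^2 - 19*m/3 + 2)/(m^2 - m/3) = (m - 6)/m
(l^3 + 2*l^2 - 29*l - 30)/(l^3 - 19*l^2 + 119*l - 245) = (l^2 + 7*l + 6)/(l^2 - 14*l + 49)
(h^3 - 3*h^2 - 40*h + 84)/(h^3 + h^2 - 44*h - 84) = (h - 2)/(h + 2)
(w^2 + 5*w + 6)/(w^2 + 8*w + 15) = (w + 2)/(w + 5)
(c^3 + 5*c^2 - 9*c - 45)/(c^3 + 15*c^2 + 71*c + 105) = (c - 3)/(c + 7)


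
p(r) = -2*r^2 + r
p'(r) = 1 - 4*r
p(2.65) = -11.40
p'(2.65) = -9.60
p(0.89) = -0.69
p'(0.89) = -2.56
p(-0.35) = -0.60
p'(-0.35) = 2.40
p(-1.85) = -8.70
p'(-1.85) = 8.40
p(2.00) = -6.00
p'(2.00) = -7.00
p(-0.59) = -1.29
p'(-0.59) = 3.36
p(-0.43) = -0.80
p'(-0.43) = 2.72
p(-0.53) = -1.09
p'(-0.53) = 3.12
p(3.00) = -15.00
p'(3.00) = -11.00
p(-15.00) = -465.00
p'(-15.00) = 61.00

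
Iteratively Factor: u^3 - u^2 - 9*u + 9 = (u - 1)*(u^2 - 9) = (u - 1)*(u + 3)*(u - 3)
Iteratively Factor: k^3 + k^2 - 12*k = (k + 4)*(k^2 - 3*k) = k*(k + 4)*(k - 3)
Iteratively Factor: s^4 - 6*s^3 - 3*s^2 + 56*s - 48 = (s - 1)*(s^3 - 5*s^2 - 8*s + 48) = (s - 4)*(s - 1)*(s^2 - s - 12) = (s - 4)*(s - 1)*(s + 3)*(s - 4)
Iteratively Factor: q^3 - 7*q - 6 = (q + 1)*(q^2 - q - 6) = (q - 3)*(q + 1)*(q + 2)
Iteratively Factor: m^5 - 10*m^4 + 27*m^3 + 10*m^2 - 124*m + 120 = (m - 2)*(m^4 - 8*m^3 + 11*m^2 + 32*m - 60) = (m - 3)*(m - 2)*(m^3 - 5*m^2 - 4*m + 20) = (m - 5)*(m - 3)*(m - 2)*(m^2 - 4) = (m - 5)*(m - 3)*(m - 2)*(m + 2)*(m - 2)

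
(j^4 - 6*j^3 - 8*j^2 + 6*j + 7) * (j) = j^5 - 6*j^4 - 8*j^3 + 6*j^2 + 7*j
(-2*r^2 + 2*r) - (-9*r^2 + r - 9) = 7*r^2 + r + 9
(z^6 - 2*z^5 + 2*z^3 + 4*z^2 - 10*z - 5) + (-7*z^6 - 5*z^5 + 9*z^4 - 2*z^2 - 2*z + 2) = -6*z^6 - 7*z^5 + 9*z^4 + 2*z^3 + 2*z^2 - 12*z - 3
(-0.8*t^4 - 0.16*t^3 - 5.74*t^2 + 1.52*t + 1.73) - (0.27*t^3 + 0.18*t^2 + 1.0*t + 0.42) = -0.8*t^4 - 0.43*t^3 - 5.92*t^2 + 0.52*t + 1.31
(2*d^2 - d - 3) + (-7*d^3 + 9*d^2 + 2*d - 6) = -7*d^3 + 11*d^2 + d - 9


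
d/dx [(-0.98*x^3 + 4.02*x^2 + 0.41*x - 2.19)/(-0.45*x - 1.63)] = (0.882*x^3 + 2.9832*x^2 - 13.1052*x - 1.6538)/(0.2025*x^2 + 1.467*x + 2.6569)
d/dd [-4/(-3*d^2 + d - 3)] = 4*(1 - 6*d)/(3*d^2 - d + 3)^2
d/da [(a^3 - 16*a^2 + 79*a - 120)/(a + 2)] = 2*(a^3 - 5*a^2 - 32*a + 139)/(a^2 + 4*a + 4)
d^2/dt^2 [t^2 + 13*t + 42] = 2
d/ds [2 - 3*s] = -3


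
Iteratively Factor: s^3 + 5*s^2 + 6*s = (s)*(s^2 + 5*s + 6) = s*(s + 2)*(s + 3)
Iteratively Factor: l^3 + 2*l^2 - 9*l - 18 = (l - 3)*(l^2 + 5*l + 6) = (l - 3)*(l + 3)*(l + 2)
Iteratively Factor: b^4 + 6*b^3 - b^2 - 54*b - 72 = (b + 4)*(b^3 + 2*b^2 - 9*b - 18) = (b + 2)*(b + 4)*(b^2 - 9) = (b + 2)*(b + 3)*(b + 4)*(b - 3)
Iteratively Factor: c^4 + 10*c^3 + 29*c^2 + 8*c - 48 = (c - 1)*(c^3 + 11*c^2 + 40*c + 48) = (c - 1)*(c + 3)*(c^2 + 8*c + 16) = (c - 1)*(c + 3)*(c + 4)*(c + 4)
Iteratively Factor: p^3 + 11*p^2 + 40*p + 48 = (p + 3)*(p^2 + 8*p + 16) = (p + 3)*(p + 4)*(p + 4)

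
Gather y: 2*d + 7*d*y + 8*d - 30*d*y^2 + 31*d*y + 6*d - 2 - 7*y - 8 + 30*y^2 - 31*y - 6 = 16*d + y^2*(30 - 30*d) + y*(38*d - 38) - 16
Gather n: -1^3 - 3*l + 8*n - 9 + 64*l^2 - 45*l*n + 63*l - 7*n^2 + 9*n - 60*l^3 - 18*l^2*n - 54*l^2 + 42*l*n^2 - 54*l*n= -60*l^3 + 10*l^2 + 60*l + n^2*(42*l - 7) + n*(-18*l^2 - 99*l + 17) - 10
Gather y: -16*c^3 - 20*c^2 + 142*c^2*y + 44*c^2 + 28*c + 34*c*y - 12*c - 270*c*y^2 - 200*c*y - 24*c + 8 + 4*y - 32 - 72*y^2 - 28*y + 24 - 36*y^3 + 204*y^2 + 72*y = -16*c^3 + 24*c^2 - 8*c - 36*y^3 + y^2*(132 - 270*c) + y*(142*c^2 - 166*c + 48)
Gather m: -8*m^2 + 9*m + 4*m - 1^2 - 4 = -8*m^2 + 13*m - 5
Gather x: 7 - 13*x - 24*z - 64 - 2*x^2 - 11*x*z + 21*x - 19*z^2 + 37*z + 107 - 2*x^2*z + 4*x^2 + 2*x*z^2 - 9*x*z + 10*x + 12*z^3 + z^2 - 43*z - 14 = x^2*(2 - 2*z) + x*(2*z^2 - 20*z + 18) + 12*z^3 - 18*z^2 - 30*z + 36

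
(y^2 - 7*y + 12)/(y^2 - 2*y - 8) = (y - 3)/(y + 2)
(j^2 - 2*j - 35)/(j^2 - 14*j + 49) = (j + 5)/(j - 7)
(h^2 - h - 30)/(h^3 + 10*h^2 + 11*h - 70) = (h - 6)/(h^2 + 5*h - 14)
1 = 1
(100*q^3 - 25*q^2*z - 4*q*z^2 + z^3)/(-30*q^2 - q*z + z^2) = (20*q^2 - 9*q*z + z^2)/(-6*q + z)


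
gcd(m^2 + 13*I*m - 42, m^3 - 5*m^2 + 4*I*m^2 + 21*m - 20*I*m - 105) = m + 7*I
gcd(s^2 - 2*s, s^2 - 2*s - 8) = 1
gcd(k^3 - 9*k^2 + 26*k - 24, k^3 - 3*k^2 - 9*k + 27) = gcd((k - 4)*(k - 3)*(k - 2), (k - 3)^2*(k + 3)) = k - 3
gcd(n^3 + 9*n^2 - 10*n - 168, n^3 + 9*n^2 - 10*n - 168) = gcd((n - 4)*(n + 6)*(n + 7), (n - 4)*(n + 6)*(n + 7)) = n^3 + 9*n^2 - 10*n - 168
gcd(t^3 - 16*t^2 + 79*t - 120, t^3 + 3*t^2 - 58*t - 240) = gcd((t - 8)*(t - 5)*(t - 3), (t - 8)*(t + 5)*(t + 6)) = t - 8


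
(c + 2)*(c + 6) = c^2 + 8*c + 12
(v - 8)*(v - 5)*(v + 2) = v^3 - 11*v^2 + 14*v + 80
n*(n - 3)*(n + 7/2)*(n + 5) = n^4 + 11*n^3/2 - 8*n^2 - 105*n/2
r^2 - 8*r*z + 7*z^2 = (r - 7*z)*(r - z)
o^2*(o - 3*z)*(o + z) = o^4 - 2*o^3*z - 3*o^2*z^2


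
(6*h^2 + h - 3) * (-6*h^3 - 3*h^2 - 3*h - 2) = -36*h^5 - 24*h^4 - 3*h^3 - 6*h^2 + 7*h + 6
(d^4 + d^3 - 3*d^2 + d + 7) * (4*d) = 4*d^5 + 4*d^4 - 12*d^3 + 4*d^2 + 28*d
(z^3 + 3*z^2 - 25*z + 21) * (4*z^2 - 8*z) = 4*z^5 + 4*z^4 - 124*z^3 + 284*z^2 - 168*z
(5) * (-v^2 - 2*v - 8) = -5*v^2 - 10*v - 40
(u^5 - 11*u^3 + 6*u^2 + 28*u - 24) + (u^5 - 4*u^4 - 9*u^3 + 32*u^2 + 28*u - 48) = 2*u^5 - 4*u^4 - 20*u^3 + 38*u^2 + 56*u - 72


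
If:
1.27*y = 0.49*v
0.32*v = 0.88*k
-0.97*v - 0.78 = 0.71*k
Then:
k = -0.23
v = -0.64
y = -0.25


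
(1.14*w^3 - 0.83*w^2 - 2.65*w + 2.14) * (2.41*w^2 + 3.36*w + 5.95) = 2.7474*w^5 + 1.8301*w^4 - 2.3923*w^3 - 8.6851*w^2 - 8.5771*w + 12.733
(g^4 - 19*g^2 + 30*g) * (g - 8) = g^5 - 8*g^4 - 19*g^3 + 182*g^2 - 240*g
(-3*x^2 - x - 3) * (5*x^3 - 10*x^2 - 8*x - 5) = -15*x^5 + 25*x^4 + 19*x^3 + 53*x^2 + 29*x + 15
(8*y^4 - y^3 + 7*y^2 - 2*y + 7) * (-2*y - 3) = -16*y^5 - 22*y^4 - 11*y^3 - 17*y^2 - 8*y - 21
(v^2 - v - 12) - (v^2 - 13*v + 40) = 12*v - 52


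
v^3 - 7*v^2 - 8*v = v*(v - 8)*(v + 1)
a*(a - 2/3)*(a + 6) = a^3 + 16*a^2/3 - 4*a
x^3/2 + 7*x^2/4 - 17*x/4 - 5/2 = (x/2 + 1/4)*(x - 2)*(x + 5)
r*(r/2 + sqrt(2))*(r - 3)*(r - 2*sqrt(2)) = r^4/2 - 3*r^3/2 - 4*r^2 + 12*r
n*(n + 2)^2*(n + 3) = n^4 + 7*n^3 + 16*n^2 + 12*n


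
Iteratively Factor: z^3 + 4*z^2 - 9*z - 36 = (z + 3)*(z^2 + z - 12) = (z + 3)*(z + 4)*(z - 3)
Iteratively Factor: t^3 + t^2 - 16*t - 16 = (t - 4)*(t^2 + 5*t + 4) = (t - 4)*(t + 4)*(t + 1)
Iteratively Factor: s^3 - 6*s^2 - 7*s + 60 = (s - 5)*(s^2 - s - 12) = (s - 5)*(s - 4)*(s + 3)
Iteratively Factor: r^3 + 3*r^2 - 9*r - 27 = (r - 3)*(r^2 + 6*r + 9) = (r - 3)*(r + 3)*(r + 3)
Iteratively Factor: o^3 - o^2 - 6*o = (o)*(o^2 - o - 6) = o*(o + 2)*(o - 3)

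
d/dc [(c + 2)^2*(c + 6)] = (c + 2)*(3*c + 14)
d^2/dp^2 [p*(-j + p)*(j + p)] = 6*p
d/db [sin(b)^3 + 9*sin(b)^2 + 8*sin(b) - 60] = (3*sin(b)^2 + 18*sin(b) + 8)*cos(b)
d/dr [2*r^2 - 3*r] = 4*r - 3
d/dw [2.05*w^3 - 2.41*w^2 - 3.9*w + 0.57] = 6.15*w^2 - 4.82*w - 3.9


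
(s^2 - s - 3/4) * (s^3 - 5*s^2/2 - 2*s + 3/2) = s^5 - 7*s^4/2 - s^3/4 + 43*s^2/8 - 9/8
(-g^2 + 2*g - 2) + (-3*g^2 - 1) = -4*g^2 + 2*g - 3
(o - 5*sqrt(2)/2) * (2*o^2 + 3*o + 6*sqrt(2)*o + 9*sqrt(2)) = 2*o^3 + sqrt(2)*o^2 + 3*o^2 - 30*o + 3*sqrt(2)*o/2 - 45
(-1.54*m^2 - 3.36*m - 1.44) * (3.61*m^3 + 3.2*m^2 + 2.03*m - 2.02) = -5.5594*m^5 - 17.0576*m^4 - 19.0766*m^3 - 8.318*m^2 + 3.864*m + 2.9088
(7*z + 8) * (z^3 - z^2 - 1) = 7*z^4 + z^3 - 8*z^2 - 7*z - 8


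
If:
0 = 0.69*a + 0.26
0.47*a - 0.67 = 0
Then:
No Solution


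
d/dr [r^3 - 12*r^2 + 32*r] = 3*r^2 - 24*r + 32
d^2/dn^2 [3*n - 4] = 0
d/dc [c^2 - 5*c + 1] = 2*c - 5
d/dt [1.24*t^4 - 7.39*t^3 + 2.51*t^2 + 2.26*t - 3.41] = 4.96*t^3 - 22.17*t^2 + 5.02*t + 2.26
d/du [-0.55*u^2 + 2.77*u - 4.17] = 2.77 - 1.1*u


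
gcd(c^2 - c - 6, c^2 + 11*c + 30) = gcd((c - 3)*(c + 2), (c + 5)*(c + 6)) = 1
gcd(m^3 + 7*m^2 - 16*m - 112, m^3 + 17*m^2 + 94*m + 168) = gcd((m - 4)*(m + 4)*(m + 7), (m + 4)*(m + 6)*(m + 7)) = m^2 + 11*m + 28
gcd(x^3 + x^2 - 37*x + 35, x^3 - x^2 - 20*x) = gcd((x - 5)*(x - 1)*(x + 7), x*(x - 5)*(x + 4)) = x - 5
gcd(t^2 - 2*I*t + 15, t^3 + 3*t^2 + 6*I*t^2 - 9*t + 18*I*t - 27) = t + 3*I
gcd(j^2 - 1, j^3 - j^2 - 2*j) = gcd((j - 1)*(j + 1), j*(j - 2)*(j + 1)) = j + 1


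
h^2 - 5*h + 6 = (h - 3)*(h - 2)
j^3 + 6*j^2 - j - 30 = (j - 2)*(j + 3)*(j + 5)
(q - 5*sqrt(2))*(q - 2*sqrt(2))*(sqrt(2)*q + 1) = sqrt(2)*q^3 - 13*q^2 + 13*sqrt(2)*q + 20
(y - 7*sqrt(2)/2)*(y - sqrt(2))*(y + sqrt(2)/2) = y^3 - 4*sqrt(2)*y^2 + 5*y/2 + 7*sqrt(2)/2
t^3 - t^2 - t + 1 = (t - 1)^2*(t + 1)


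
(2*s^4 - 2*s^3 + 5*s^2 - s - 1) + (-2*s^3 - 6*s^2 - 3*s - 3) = 2*s^4 - 4*s^3 - s^2 - 4*s - 4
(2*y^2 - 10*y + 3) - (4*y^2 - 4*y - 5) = -2*y^2 - 6*y + 8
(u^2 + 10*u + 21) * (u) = u^3 + 10*u^2 + 21*u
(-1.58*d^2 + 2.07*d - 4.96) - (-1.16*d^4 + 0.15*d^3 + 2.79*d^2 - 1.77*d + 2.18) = 1.16*d^4 - 0.15*d^3 - 4.37*d^2 + 3.84*d - 7.14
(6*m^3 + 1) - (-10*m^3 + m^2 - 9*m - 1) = 16*m^3 - m^2 + 9*m + 2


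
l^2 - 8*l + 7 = (l - 7)*(l - 1)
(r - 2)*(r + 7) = r^2 + 5*r - 14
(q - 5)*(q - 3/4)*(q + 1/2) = q^3 - 21*q^2/4 + 7*q/8 + 15/8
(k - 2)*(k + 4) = k^2 + 2*k - 8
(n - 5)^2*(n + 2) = n^3 - 8*n^2 + 5*n + 50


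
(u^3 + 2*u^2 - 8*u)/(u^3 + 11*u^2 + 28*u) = (u - 2)/(u + 7)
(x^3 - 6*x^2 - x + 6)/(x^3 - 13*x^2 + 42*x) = (x^2 - 1)/(x*(x - 7))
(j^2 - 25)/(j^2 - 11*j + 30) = (j + 5)/(j - 6)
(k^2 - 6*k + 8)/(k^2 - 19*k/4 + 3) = 4*(k - 2)/(4*k - 3)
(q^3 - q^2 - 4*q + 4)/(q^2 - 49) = (q^3 - q^2 - 4*q + 4)/(q^2 - 49)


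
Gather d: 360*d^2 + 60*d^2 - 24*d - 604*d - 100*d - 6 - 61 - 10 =420*d^2 - 728*d - 77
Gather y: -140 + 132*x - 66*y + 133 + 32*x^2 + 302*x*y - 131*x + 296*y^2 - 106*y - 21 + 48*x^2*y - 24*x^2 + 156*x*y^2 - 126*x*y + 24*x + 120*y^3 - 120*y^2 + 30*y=8*x^2 + 25*x + 120*y^3 + y^2*(156*x + 176) + y*(48*x^2 + 176*x - 142) - 28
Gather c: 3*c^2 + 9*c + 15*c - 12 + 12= 3*c^2 + 24*c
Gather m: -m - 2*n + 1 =-m - 2*n + 1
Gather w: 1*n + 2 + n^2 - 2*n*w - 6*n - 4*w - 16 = n^2 - 5*n + w*(-2*n - 4) - 14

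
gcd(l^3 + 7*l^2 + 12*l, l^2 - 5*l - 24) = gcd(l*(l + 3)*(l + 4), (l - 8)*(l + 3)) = l + 3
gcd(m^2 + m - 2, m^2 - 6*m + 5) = m - 1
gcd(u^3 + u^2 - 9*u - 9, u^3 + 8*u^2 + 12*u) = 1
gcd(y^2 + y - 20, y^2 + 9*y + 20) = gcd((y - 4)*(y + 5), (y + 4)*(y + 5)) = y + 5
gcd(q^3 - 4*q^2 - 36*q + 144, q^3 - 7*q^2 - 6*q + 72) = q^2 - 10*q + 24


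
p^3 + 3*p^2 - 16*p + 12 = (p - 2)*(p - 1)*(p + 6)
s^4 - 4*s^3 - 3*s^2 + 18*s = s*(s - 3)^2*(s + 2)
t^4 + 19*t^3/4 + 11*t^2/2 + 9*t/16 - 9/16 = (t - 1/4)*(t + 1/2)*(t + 3/2)*(t + 3)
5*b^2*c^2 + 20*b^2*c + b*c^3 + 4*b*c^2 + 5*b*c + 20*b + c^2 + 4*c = (5*b + c)*(c + 4)*(b*c + 1)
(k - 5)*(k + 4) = k^2 - k - 20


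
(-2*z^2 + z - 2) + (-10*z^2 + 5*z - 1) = -12*z^2 + 6*z - 3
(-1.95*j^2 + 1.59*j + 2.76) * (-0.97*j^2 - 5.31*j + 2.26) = 1.8915*j^4 + 8.8122*j^3 - 15.5271*j^2 - 11.0622*j + 6.2376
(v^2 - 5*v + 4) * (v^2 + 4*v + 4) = v^4 - v^3 - 12*v^2 - 4*v + 16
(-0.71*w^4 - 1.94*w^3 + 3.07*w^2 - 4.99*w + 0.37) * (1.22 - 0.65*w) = 0.4615*w^5 + 0.3948*w^4 - 4.3623*w^3 + 6.9889*w^2 - 6.3283*w + 0.4514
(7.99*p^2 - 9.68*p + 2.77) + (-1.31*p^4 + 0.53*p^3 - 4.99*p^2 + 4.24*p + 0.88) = -1.31*p^4 + 0.53*p^3 + 3.0*p^2 - 5.44*p + 3.65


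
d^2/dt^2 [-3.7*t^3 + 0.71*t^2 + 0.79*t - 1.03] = 1.42 - 22.2*t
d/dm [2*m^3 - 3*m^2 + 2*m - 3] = 6*m^2 - 6*m + 2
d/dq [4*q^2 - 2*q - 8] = 8*q - 2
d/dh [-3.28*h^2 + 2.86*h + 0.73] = 2.86 - 6.56*h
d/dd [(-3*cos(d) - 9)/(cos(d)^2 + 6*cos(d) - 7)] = 3*(sin(d)^2 - 6*cos(d) - 26)*sin(d)/(cos(d)^2 + 6*cos(d) - 7)^2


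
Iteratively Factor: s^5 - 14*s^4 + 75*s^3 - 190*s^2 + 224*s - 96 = (s - 4)*(s^4 - 10*s^3 + 35*s^2 - 50*s + 24) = (s - 4)^2*(s^3 - 6*s^2 + 11*s - 6) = (s - 4)^2*(s - 3)*(s^2 - 3*s + 2) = (s - 4)^2*(s - 3)*(s - 2)*(s - 1)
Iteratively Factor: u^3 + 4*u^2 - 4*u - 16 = (u - 2)*(u^2 + 6*u + 8) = (u - 2)*(u + 2)*(u + 4)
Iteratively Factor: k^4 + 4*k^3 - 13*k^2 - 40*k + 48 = (k + 4)*(k^3 - 13*k + 12) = (k - 1)*(k + 4)*(k^2 + k - 12) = (k - 3)*(k - 1)*(k + 4)*(k + 4)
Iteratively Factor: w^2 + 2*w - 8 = (w + 4)*(w - 2)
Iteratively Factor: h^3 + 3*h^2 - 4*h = (h)*(h^2 + 3*h - 4) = h*(h - 1)*(h + 4)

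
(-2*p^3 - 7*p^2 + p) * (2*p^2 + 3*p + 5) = -4*p^5 - 20*p^4 - 29*p^3 - 32*p^2 + 5*p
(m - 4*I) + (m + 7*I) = 2*m + 3*I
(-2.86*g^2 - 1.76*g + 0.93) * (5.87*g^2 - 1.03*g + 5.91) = -16.7882*g^4 - 7.3854*g^3 - 9.6307*g^2 - 11.3595*g + 5.4963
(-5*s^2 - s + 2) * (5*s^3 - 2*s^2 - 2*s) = -25*s^5 + 5*s^4 + 22*s^3 - 2*s^2 - 4*s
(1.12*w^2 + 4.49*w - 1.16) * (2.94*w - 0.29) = 3.2928*w^3 + 12.8758*w^2 - 4.7125*w + 0.3364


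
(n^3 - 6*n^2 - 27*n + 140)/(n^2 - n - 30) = (n^2 - 11*n + 28)/(n - 6)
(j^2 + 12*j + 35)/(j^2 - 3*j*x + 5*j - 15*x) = (-j - 7)/(-j + 3*x)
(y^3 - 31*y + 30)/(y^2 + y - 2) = (y^2 + y - 30)/(y + 2)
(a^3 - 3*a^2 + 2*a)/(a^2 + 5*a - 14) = a*(a - 1)/(a + 7)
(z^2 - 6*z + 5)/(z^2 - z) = (z - 5)/z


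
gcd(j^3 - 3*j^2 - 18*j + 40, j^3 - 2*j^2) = j - 2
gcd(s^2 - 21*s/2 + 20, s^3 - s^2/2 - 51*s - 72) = s - 8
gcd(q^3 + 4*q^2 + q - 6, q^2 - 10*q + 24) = 1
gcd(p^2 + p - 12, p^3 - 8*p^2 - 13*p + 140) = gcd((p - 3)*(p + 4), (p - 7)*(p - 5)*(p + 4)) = p + 4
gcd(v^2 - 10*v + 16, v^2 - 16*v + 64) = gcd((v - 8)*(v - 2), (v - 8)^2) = v - 8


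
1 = 1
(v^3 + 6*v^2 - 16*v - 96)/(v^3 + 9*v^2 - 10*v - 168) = (v + 4)/(v + 7)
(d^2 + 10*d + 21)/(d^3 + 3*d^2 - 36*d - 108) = (d + 7)/(d^2 - 36)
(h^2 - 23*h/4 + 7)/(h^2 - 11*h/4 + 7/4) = (h - 4)/(h - 1)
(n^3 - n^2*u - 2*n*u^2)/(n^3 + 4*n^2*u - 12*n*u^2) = (n + u)/(n + 6*u)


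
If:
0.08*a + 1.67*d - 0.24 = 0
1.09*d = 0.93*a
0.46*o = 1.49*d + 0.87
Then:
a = 0.16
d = 0.14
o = 2.33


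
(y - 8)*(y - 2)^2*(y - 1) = y^4 - 13*y^3 + 48*y^2 - 68*y + 32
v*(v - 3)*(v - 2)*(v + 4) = v^4 - v^3 - 14*v^2 + 24*v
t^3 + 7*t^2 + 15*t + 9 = (t + 1)*(t + 3)^2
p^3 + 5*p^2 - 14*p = p*(p - 2)*(p + 7)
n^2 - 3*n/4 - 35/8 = (n - 5/2)*(n + 7/4)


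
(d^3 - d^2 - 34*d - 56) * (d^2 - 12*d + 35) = d^5 - 13*d^4 + 13*d^3 + 317*d^2 - 518*d - 1960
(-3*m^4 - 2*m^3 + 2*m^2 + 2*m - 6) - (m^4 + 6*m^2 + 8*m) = -4*m^4 - 2*m^3 - 4*m^2 - 6*m - 6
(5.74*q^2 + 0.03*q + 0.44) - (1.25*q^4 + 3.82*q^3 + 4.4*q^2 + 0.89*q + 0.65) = -1.25*q^4 - 3.82*q^3 + 1.34*q^2 - 0.86*q - 0.21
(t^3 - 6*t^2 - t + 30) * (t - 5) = t^4 - 11*t^3 + 29*t^2 + 35*t - 150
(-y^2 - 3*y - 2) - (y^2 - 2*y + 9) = -2*y^2 - y - 11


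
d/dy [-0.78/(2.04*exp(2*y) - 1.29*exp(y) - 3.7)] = (3.1824*exp(y) - 1.0062)*exp(y)/(-2.04*exp(2*y) + 1.29*exp(y) + 3.7)^2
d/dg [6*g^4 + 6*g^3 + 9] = g^2*(24*g + 18)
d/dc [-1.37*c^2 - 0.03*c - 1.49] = -2.74*c - 0.03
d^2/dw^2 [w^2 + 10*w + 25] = 2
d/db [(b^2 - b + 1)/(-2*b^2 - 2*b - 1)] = (-4*b^2 + 2*b + 3)/(4*b^4 + 8*b^3 + 8*b^2 + 4*b + 1)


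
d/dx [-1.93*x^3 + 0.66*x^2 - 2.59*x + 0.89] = -5.79*x^2 + 1.32*x - 2.59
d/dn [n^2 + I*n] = 2*n + I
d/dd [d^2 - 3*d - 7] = 2*d - 3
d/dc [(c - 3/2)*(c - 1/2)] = 2*c - 2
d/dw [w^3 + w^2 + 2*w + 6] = 3*w^2 + 2*w + 2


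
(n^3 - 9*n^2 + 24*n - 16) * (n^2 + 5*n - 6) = n^5 - 4*n^4 - 27*n^3 + 158*n^2 - 224*n + 96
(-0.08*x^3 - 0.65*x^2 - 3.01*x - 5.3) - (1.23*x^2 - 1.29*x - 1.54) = -0.08*x^3 - 1.88*x^2 - 1.72*x - 3.76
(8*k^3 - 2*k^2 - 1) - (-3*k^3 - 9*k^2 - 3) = 11*k^3 + 7*k^2 + 2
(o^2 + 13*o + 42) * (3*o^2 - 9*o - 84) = 3*o^4 + 30*o^3 - 75*o^2 - 1470*o - 3528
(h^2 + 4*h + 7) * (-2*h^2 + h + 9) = -2*h^4 - 7*h^3 - h^2 + 43*h + 63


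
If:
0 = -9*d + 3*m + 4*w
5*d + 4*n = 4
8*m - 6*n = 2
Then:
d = 64*w/189 + 16/63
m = 16/21 - 20*w/63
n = 43/63 - 80*w/189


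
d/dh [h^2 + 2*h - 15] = 2*h + 2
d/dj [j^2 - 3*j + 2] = 2*j - 3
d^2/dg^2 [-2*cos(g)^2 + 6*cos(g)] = -6*cos(g) + 4*cos(2*g)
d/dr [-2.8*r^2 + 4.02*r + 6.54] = 4.02 - 5.6*r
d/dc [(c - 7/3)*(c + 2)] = 2*c - 1/3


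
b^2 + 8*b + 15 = (b + 3)*(b + 5)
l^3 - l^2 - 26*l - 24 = (l - 6)*(l + 1)*(l + 4)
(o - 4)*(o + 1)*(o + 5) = o^3 + 2*o^2 - 19*o - 20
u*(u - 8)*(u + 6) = u^3 - 2*u^2 - 48*u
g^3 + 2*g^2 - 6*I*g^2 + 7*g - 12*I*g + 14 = (g + 2)*(g - 7*I)*(g + I)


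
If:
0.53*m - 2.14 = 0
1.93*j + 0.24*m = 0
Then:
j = -0.50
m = 4.04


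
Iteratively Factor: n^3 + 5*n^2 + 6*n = (n)*(n^2 + 5*n + 6) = n*(n + 2)*(n + 3)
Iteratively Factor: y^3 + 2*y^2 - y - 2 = (y + 2)*(y^2 - 1) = (y + 1)*(y + 2)*(y - 1)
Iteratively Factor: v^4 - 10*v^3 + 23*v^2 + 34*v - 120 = (v - 5)*(v^3 - 5*v^2 - 2*v + 24) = (v - 5)*(v - 4)*(v^2 - v - 6) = (v - 5)*(v - 4)*(v + 2)*(v - 3)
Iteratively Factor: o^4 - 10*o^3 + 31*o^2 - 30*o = (o - 3)*(o^3 - 7*o^2 + 10*o) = (o - 3)*(o - 2)*(o^2 - 5*o) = (o - 5)*(o - 3)*(o - 2)*(o)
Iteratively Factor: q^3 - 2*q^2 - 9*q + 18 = (q - 2)*(q^2 - 9) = (q - 2)*(q + 3)*(q - 3)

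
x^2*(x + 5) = x^3 + 5*x^2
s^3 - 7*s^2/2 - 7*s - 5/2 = (s - 5)*(s + 1/2)*(s + 1)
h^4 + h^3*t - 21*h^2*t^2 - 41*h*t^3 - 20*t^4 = (h - 5*t)*(h + t)^2*(h + 4*t)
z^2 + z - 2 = (z - 1)*(z + 2)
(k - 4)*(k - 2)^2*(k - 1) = k^4 - 9*k^3 + 28*k^2 - 36*k + 16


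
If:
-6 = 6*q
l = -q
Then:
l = 1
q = -1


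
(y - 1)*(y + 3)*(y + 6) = y^3 + 8*y^2 + 9*y - 18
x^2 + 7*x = x*(x + 7)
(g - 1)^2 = g^2 - 2*g + 1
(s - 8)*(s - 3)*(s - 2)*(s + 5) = s^4 - 8*s^3 - 19*s^2 + 182*s - 240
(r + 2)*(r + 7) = r^2 + 9*r + 14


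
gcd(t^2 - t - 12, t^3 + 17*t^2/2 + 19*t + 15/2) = t + 3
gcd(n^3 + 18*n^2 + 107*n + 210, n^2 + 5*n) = n + 5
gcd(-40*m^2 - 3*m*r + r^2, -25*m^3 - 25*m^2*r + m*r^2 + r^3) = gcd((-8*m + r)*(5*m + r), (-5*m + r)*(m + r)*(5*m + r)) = 5*m + r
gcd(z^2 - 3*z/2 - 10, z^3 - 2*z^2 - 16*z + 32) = z - 4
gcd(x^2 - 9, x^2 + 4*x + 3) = x + 3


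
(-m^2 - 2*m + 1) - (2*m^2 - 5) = -3*m^2 - 2*m + 6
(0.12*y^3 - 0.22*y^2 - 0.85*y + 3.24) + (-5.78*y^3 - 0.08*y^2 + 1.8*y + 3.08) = -5.66*y^3 - 0.3*y^2 + 0.95*y + 6.32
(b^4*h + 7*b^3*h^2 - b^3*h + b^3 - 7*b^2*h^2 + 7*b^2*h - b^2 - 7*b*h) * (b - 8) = b^5*h + 7*b^4*h^2 - 9*b^4*h + b^4 - 63*b^3*h^2 + 15*b^3*h - 9*b^3 + 56*b^2*h^2 - 63*b^2*h + 8*b^2 + 56*b*h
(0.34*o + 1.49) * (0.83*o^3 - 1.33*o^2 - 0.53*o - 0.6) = 0.2822*o^4 + 0.7845*o^3 - 2.1619*o^2 - 0.9937*o - 0.894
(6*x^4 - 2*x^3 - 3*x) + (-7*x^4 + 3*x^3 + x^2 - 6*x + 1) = -x^4 + x^3 + x^2 - 9*x + 1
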